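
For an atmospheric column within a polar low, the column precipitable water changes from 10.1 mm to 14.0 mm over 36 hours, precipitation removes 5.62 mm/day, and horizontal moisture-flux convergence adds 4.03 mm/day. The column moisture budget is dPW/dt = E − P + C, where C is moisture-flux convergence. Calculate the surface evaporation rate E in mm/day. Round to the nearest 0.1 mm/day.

E ≈ 4.2 mm/day

dPW/dt = (14.0 − 10.1) mm / (36/24 day) = +2.600 mm/day.
E = dPW/dt + P − C = (+2.600) + 5.62 − (4.03) = 4.2 mm/day.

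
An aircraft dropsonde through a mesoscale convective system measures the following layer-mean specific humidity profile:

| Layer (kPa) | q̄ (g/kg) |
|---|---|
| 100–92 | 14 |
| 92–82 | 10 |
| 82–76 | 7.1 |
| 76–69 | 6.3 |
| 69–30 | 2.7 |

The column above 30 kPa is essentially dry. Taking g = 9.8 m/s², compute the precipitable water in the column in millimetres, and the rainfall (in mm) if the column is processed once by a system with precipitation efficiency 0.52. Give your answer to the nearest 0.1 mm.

PW ≈ 41.2 mm; rainfall ≈ 21.4 mm

Precipitable water is the column-integrated vapour mass per unit area: PW = (1/g) Σ q̄ Δp, with q in kg/kg and Δp in Pa (1 kg/m² of water = 1 mm).
Layer 100–92 kPa: Δp = 80 hPa = 8000 Pa, q̄ = 0.014 kg/kg → 0.014 × 8000 / 9.8 = 11.43 mm
Layer 92–82 kPa: Δp = 100 hPa = 10000 Pa, q̄ = 0.01 kg/kg → 0.01 × 10000 / 9.8 = 10.20 mm
Layer 82–76 kPa: Δp = 60 hPa = 6000 Pa, q̄ = 0.0071 kg/kg → 0.0071 × 6000 / 9.8 = 4.35 mm
Layer 76–69 kPa: Δp = 70 hPa = 7000 Pa, q̄ = 0.0063 kg/kg → 0.0063 × 7000 / 9.8 = 4.50 mm
Layer 69–30 kPa: Δp = 390 hPa = 39000 Pa, q̄ = 0.0027 kg/kg → 0.0027 × 39000 / 9.8 = 10.74 mm
PW = 11.43 + 10.20 + 4.35 + 4.50 + 10.74 = 41.22 ≈ 41.2 mm.
Rainfall = ε × PW = 0.52 × 41.2 = 21.4 mm.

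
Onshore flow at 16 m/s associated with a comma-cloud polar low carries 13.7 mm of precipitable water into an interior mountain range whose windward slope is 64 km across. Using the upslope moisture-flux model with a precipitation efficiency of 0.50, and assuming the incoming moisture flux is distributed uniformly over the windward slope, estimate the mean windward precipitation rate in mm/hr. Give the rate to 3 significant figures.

R ≈ 6.16 mm/hr

Incoming column moisture flux per unit ridge length: F = V × PW = 16 × 13.7 = 219.2 mm·m/s.
Spread over the 64 km slope with efficiency ε = 0.50: R = ε·F/W = 0.50 × 219.2 / 64000 m = 1.712e-03 mm/s.
R = 1.712e-03 × 3600 = 6.16 mm/hr.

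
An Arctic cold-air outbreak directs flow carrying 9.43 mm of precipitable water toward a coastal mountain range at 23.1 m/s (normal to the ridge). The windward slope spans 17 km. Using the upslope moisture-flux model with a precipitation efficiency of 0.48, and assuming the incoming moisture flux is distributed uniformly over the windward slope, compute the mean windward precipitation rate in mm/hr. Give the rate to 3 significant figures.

R ≈ 22.1 mm/hr

Incoming column moisture flux per unit ridge length: F = V × PW = 23.1 × 9.43 = 217.833 mm·m/s.
Spread over the 17 km slope with efficiency ε = 0.48: R = ε·F/W = 0.48 × 217.833 / 17000 m = 6.151e-03 mm/s.
R = 6.151e-03 × 3600 = 22.1 mm/hr.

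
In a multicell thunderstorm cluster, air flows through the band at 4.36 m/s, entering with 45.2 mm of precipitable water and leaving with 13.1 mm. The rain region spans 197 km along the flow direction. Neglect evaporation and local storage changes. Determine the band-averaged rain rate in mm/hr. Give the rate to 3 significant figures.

R ≈ 2.56 mm/hr

Column moisture flux per unit crosswind length is F = V × PW.
Inflow: F_in = 4.36 × 45.2 = 197.072 mm·m/s
Outflow: F_out = 4.36 × 13.1 = 57.116 mm·m/s
Steady-state rate R = (F_in − F_out)/L = (197.072 − 57.116) / 197000 m = 7.104e-04 mm/s.
R = 7.104e-04 × 3600 = 2.56 mm/hr.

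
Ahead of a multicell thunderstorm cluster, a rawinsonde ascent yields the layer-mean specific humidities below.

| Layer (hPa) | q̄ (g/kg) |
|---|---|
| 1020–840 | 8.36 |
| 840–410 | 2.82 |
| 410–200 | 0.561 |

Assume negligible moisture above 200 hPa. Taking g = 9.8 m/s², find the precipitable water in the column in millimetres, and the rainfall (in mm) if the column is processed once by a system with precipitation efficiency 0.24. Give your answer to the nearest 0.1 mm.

PW ≈ 28.9 mm; rainfall ≈ 6.9 mm

Precipitable water is the column-integrated vapour mass per unit area: PW = (1/g) Σ q̄ Δp, with q in kg/kg and Δp in Pa (1 kg/m² of water = 1 mm).
Layer 1020–840 hPa: Δp = 180 hPa = 18000 Pa, q̄ = 0.00836 kg/kg → 0.00836 × 18000 / 9.8 = 15.36 mm
Layer 840–410 hPa: Δp = 430 hPa = 43000 Pa, q̄ = 0.00282 kg/kg → 0.00282 × 43000 / 9.8 = 12.37 mm
Layer 410–200 hPa: Δp = 210 hPa = 21000 Pa, q̄ = 0.000561 kg/kg → 0.000561 × 21000 / 9.8 = 1.20 mm
PW = 15.36 + 12.37 + 1.20 = 28.93 ≈ 28.9 mm.
Rainfall = ε × PW = 0.24 × 28.9 = 6.9 mm.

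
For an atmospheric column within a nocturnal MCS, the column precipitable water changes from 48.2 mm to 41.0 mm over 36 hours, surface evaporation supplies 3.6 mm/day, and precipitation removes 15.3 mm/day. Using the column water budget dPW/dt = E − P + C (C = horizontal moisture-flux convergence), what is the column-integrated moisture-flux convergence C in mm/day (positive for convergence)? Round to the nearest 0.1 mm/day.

dPW/dt = (41.0 − 48.2) mm / (36/24 day) = -4.800 mm/day.
C = dPW/dt − E + P = (-4.800) − 3.6 + 15.3 = 6.9 mm/day.

C ≈ 6.9 mm/day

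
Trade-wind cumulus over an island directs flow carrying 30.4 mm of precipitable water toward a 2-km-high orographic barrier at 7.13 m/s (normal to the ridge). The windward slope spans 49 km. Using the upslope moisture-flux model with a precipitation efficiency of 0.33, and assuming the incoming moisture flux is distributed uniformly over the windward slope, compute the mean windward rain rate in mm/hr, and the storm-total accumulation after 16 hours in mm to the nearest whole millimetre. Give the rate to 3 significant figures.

Incoming column moisture flux per unit ridge length: F = V × PW = 7.13 × 30.4 = 216.752 mm·m/s.
Spread over the 49 km slope with efficiency ε = 0.33: R = ε·F/W = 0.33 × 216.752 / 49000 m = 1.460e-03 mm/s.
R = 1.460e-03 × 3600 = 5.26 mm/hr.
Over 16 h: total = 5.26 × 16 = 84.16 ≈ 84 mm.

R ≈ 5.26 mm/hr; total ≈ 84 mm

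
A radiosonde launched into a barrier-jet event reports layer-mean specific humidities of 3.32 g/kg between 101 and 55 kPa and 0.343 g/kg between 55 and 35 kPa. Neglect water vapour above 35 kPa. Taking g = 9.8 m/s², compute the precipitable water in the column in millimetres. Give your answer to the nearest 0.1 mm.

PW ≈ 16.3 mm

Precipitable water is the column-integrated vapour mass per unit area: PW = (1/g) Σ q̄ Δp, with q in kg/kg and Δp in Pa (1 kg/m² of water = 1 mm).
Layer 101–55 kPa: Δp = 460 hPa = 46000 Pa, q̄ = 0.00332 kg/kg → 0.00332 × 46000 / 9.8 = 15.58 mm
Layer 55–35 kPa: Δp = 200 hPa = 20000 Pa, q̄ = 0.000343 kg/kg → 0.000343 × 20000 / 9.8 = 0.70 mm
PW = 15.58 + 0.70 = 16.28 ≈ 16.3 mm.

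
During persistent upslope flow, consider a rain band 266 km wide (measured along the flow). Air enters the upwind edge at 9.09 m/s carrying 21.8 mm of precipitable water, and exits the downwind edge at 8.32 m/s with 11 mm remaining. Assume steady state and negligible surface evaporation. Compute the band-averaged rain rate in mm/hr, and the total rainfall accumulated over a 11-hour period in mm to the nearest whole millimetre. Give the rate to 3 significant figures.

Column moisture flux per unit crosswind length is F = V × PW.
Inflow: F_in = 9.09 × 21.8 = 198.162 mm·m/s
Outflow: F_out = 8.32 × 11 = 91.52 mm·m/s
Steady-state rate R = (F_in − F_out)/L = (198.162 − 91.52) / 266000 m = 4.009e-04 mm/s.
R = 4.009e-04 × 3600 = 1.44 mm/hr.
Over 11 h: total = 1.44 × 11 = 15.84 ≈ 16 mm.

R ≈ 1.44 mm/hr; total ≈ 16 mm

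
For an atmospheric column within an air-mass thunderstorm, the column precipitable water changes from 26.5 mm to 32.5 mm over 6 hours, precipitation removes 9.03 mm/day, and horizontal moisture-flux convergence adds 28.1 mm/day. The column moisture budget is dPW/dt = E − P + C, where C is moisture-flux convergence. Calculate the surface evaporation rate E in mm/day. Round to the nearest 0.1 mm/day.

E ≈ 4.9 mm/day

dPW/dt = (32.5 − 26.5) mm / (6/24 day) = +24.000 mm/day.
E = dPW/dt + P − C = (+24.000) + 9.03 − (28.1) = 4.9 mm/day.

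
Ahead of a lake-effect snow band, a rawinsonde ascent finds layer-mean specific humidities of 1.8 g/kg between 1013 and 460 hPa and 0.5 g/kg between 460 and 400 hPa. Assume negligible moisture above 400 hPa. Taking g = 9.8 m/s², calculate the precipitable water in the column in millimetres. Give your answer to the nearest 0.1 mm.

PW ≈ 10.5 mm

Precipitable water is the column-integrated vapour mass per unit area: PW = (1/g) Σ q̄ Δp, with q in kg/kg and Δp in Pa (1 kg/m² of water = 1 mm).
Layer 1013–460 hPa: Δp = 553 hPa = 55300 Pa, q̄ = 0.0018 kg/kg → 0.0018 × 55300 / 9.8 = 10.16 mm
Layer 460–400 hPa: Δp = 60 hPa = 6000 Pa, q̄ = 0.0005 kg/kg → 0.0005 × 6000 / 9.8 = 0.31 mm
PW = 10.16 + 0.31 = 10.47 ≈ 10.5 mm.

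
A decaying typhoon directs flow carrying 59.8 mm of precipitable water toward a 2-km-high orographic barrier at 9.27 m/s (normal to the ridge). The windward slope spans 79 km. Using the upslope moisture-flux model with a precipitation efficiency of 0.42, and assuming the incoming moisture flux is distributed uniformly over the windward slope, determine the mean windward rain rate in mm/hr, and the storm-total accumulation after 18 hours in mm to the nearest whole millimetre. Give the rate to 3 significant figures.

Incoming column moisture flux per unit ridge length: F = V × PW = 9.27 × 59.8 = 554.346 mm·m/s.
Spread over the 79 km slope with efficiency ε = 0.42: R = ε·F/W = 0.42 × 554.346 / 79000 m = 2.947e-03 mm/s.
R = 2.947e-03 × 3600 = 10.6 mm/hr.
Over 18 h: total = 10.6 × 18 = 190.8 ≈ 191 mm.

R ≈ 10.6 mm/hr; total ≈ 191 mm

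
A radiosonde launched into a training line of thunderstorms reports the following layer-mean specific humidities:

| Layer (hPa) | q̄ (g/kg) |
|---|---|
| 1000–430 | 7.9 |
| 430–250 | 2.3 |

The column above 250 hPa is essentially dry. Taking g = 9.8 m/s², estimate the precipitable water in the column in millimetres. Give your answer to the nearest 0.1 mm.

PW ≈ 50.2 mm

Precipitable water is the column-integrated vapour mass per unit area: PW = (1/g) Σ q̄ Δp, with q in kg/kg and Δp in Pa (1 kg/m² of water = 1 mm).
Layer 1000–430 hPa: Δp = 570 hPa = 57000 Pa, q̄ = 0.0079 kg/kg → 0.0079 × 57000 / 9.8 = 45.95 mm
Layer 430–250 hPa: Δp = 180 hPa = 18000 Pa, q̄ = 0.0023 kg/kg → 0.0023 × 18000 / 9.8 = 4.22 mm
PW = 45.95 + 4.22 = 50.17 ≈ 50.2 mm.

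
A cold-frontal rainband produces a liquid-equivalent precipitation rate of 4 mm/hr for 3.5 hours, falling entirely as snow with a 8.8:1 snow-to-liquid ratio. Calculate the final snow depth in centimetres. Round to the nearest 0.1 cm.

Liquid-equivalent depth = 4 × 3.5 = 14 mm.
Snow depth = 14 mm × 8.8 = 123.2 mm = 12.3 cm.

snow depth ≈ 12.3 cm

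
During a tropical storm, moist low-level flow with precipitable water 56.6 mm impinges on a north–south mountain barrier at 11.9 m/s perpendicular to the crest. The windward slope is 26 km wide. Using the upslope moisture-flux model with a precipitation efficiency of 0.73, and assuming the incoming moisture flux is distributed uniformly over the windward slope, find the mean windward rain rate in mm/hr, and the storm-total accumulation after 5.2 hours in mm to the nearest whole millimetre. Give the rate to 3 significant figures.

Incoming column moisture flux per unit ridge length: F = V × PW = 11.9 × 56.6 = 673.54 mm·m/s.
Spread over the 26 km slope with efficiency ε = 0.73: R = ε·F/W = 0.73 × 673.54 / 26000 m = 1.891e-02 mm/s.
R = 1.891e-02 × 3600 = 68.1 mm/hr.
Over 5.2 h: total = 68.1 × 5.2 = 354.12 ≈ 354 mm.

R ≈ 68.1 mm/hr; total ≈ 354 mm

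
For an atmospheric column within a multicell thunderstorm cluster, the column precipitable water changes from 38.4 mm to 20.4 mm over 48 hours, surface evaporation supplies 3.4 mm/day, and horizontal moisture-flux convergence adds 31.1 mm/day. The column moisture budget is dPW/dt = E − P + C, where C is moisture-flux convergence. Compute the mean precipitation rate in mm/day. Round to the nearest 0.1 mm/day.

dPW/dt = (20.4 − 38.4) mm / (48/24 day) = -9.000 mm/day.
P = E + C − dPW/dt = 3.4 + (31.1) − (-9.000) = 43.5 mm/day.

P ≈ 43.5 mm/day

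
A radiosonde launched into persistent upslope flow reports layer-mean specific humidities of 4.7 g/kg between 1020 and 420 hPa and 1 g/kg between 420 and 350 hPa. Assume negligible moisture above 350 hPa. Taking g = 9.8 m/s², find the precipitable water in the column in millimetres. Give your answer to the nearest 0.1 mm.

PW ≈ 29.5 mm

Precipitable water is the column-integrated vapour mass per unit area: PW = (1/g) Σ q̄ Δp, with q in kg/kg and Δp in Pa (1 kg/m² of water = 1 mm).
Layer 1020–420 hPa: Δp = 600 hPa = 60000 Pa, q̄ = 0.0047 kg/kg → 0.0047 × 60000 / 9.8 = 28.78 mm
Layer 420–350 hPa: Δp = 70 hPa = 7000 Pa, q̄ = 0.001 kg/kg → 0.001 × 7000 / 9.8 = 0.71 mm
PW = 28.78 + 0.71 = 29.49 ≈ 29.5 mm.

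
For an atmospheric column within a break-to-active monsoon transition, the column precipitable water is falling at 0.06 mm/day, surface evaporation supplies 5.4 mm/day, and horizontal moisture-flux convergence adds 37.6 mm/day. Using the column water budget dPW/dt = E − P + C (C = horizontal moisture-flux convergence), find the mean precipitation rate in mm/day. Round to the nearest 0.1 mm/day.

dPW/dt = -0.06 mm/day.
P = E + C − dPW/dt = 5.4 + (37.6) − (-0.06) = 43.1 mm/day.

P ≈ 43.1 mm/day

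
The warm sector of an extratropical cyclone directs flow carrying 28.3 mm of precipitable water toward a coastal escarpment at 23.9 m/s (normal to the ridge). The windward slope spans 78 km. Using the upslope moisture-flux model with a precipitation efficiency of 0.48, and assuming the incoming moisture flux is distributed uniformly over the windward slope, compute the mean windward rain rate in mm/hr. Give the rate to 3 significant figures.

R ≈ 15.0 mm/hr

Incoming column moisture flux per unit ridge length: F = V × PW = 23.9 × 28.3 = 676.37 mm·m/s.
Spread over the 78 km slope with efficiency ε = 0.48: R = ε·F/W = 0.48 × 676.37 / 78000 m = 4.162e-03 mm/s.
R = 4.162e-03 × 3600 = 15.0 mm/hr.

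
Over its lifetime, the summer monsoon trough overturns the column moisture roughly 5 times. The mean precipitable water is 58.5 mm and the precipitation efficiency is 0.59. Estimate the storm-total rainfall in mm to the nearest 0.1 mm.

Each cycle deposits ε × PW = 0.59 × 58.5 = 34.515 mm.
Over 5 cycles: 5 × 34.515 = 172.6 mm.

rainfall ≈ 172.6 mm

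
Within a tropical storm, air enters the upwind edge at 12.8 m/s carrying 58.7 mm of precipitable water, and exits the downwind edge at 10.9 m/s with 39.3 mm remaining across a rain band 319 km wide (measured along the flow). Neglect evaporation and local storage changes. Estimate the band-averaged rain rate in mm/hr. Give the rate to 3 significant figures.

R ≈ 3.65 mm/hr

Column moisture flux per unit crosswind length is F = V × PW.
Inflow: F_in = 12.8 × 58.7 = 751.36 mm·m/s
Outflow: F_out = 10.9 × 39.3 = 428.37 mm·m/s
Steady-state rate R = (F_in − F_out)/L = (751.36 − 428.37) / 319000 m = 1.013e-03 mm/s.
R = 1.013e-03 × 3600 = 3.65 mm/hr.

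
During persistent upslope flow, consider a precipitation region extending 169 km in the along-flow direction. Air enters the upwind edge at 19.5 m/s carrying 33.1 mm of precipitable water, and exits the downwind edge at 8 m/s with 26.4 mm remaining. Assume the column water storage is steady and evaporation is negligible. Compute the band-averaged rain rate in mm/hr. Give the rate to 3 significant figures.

R ≈ 9.25 mm/hr

Column moisture flux per unit crosswind length is F = V × PW.
Inflow: F_in = 19.5 × 33.1 = 645.45 mm·m/s
Outflow: F_out = 8 × 26.4 = 211.2 mm·m/s
Steady-state rate R = (F_in − F_out)/L = (645.45 − 211.2) / 169000 m = 2.570e-03 mm/s.
R = 2.570e-03 × 3600 = 9.25 mm/hr.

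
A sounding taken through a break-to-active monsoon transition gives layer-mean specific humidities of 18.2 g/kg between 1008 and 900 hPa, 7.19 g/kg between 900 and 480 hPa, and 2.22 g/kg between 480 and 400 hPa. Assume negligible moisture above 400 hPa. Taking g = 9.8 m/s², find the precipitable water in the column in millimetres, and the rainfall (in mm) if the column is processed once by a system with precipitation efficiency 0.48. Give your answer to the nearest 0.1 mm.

PW ≈ 52.7 mm; rainfall ≈ 25.3 mm

Precipitable water is the column-integrated vapour mass per unit area: PW = (1/g) Σ q̄ Δp, with q in kg/kg and Δp in Pa (1 kg/m² of water = 1 mm).
Layer 1008–900 hPa: Δp = 108 hPa = 10800 Pa, q̄ = 0.0182 kg/kg → 0.0182 × 10800 / 9.8 = 20.06 mm
Layer 900–480 hPa: Δp = 420 hPa = 42000 Pa, q̄ = 0.00719 kg/kg → 0.00719 × 42000 / 9.8 = 30.81 mm
Layer 480–400 hPa: Δp = 80 hPa = 8000 Pa, q̄ = 0.00222 kg/kg → 0.00222 × 8000 / 9.8 = 1.81 mm
PW = 20.06 + 30.81 + 1.81 = 52.68 ≈ 52.7 mm.
Rainfall = ε × PW = 0.48 × 52.7 = 25.3 mm.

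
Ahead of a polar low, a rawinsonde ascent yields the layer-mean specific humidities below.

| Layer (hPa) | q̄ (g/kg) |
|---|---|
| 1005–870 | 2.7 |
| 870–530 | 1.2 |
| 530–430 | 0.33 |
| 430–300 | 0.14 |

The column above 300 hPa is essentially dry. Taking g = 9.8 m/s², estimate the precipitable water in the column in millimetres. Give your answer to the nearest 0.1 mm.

PW ≈ 8.4 mm

Precipitable water is the column-integrated vapour mass per unit area: PW = (1/g) Σ q̄ Δp, with q in kg/kg and Δp in Pa (1 kg/m² of water = 1 mm).
Layer 1005–870 hPa: Δp = 135 hPa = 13500 Pa, q̄ = 0.0027 kg/kg → 0.0027 × 13500 / 9.8 = 3.72 mm
Layer 870–530 hPa: Δp = 340 hPa = 34000 Pa, q̄ = 0.0012 kg/kg → 0.0012 × 34000 / 9.8 = 4.16 mm
Layer 530–430 hPa: Δp = 100 hPa = 10000 Pa, q̄ = 0.00033 kg/kg → 0.00033 × 10000 / 9.8 = 0.34 mm
Layer 430–300 hPa: Δp = 130 hPa = 13000 Pa, q̄ = 0.00014 kg/kg → 0.00014 × 13000 / 9.8 = 0.19 mm
PW = 3.72 + 4.16 + 0.34 + 0.19 = 8.41 ≈ 8.4 mm.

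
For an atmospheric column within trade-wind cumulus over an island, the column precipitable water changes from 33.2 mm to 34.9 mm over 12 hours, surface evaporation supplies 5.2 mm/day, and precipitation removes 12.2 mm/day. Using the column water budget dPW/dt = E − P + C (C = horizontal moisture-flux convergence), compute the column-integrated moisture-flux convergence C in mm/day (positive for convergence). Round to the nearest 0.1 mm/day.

C ≈ 10.4 mm/day

dPW/dt = (34.9 − 33.2) mm / (12/24 day) = +3.400 mm/day.
C = dPW/dt − E + P = (+3.400) − 5.2 + 12.2 = 10.4 mm/day.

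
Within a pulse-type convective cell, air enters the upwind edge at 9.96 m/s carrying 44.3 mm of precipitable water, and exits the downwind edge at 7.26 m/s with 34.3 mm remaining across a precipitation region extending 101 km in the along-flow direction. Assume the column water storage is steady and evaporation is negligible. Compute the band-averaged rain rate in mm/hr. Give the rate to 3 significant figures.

Column moisture flux per unit crosswind length is F = V × PW.
Inflow: F_in = 9.96 × 44.3 = 441.228 mm·m/s
Outflow: F_out = 7.26 × 34.3 = 249.018 mm·m/s
Steady-state rate R = (F_in − F_out)/L = (441.228 − 249.018) / 101000 m = 1.903e-03 mm/s.
R = 1.903e-03 × 3600 = 6.85 mm/hr.

R ≈ 6.85 mm/hr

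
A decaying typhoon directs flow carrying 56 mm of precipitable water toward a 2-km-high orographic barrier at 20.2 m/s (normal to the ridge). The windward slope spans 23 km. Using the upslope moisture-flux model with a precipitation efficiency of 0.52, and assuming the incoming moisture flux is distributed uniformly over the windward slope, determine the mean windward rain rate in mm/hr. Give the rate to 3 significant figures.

Incoming column moisture flux per unit ridge length: F = V × PW = 20.2 × 56 = 1131.2 mm·m/s.
Spread over the 23 km slope with efficiency ε = 0.52: R = ε·F/W = 0.52 × 1131.2 / 23000 m = 2.557e-02 mm/s.
R = 2.557e-02 × 3600 = 92.1 mm/hr.

R ≈ 92.1 mm/hr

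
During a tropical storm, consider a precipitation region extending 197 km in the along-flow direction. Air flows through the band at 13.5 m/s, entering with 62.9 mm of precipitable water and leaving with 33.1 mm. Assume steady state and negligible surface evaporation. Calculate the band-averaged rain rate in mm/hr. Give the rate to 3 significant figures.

Column moisture flux per unit crosswind length is F = V × PW.
Inflow: F_in = 13.5 × 62.9 = 849.15 mm·m/s
Outflow: F_out = 13.5 × 33.1 = 446.85 mm·m/s
Steady-state rate R = (F_in − F_out)/L = (849.15 − 446.85) / 197000 m = 2.042e-03 mm/s.
R = 2.042e-03 × 3600 = 7.35 mm/hr.

R ≈ 7.35 mm/hr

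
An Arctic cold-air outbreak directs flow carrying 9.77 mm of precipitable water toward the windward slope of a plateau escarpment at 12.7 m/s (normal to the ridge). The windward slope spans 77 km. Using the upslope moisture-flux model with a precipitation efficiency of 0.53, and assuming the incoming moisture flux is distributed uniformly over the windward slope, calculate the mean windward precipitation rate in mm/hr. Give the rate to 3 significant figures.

Incoming column moisture flux per unit ridge length: F = V × PW = 12.7 × 9.77 = 124.079 mm·m/s.
Spread over the 77 km slope with efficiency ε = 0.53: R = ε·F/W = 0.53 × 124.079 / 77000 m = 8.541e-04 mm/s.
R = 8.541e-04 × 3600 = 3.07 mm/hr.

R ≈ 3.07 mm/hr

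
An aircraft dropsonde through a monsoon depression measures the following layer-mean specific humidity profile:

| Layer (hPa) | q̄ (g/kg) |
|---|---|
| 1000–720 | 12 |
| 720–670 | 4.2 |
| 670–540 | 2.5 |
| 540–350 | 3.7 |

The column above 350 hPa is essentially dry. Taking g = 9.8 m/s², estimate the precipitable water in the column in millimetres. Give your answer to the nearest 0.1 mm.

Precipitable water is the column-integrated vapour mass per unit area: PW = (1/g) Σ q̄ Δp, with q in kg/kg and Δp in Pa (1 kg/m² of water = 1 mm).
Layer 1000–720 hPa: Δp = 280 hPa = 28000 Pa, q̄ = 0.012 kg/kg → 0.012 × 28000 / 9.8 = 34.29 mm
Layer 720–670 hPa: Δp = 50 hPa = 5000 Pa, q̄ = 0.0042 kg/kg → 0.0042 × 5000 / 9.8 = 2.14 mm
Layer 670–540 hPa: Δp = 130 hPa = 13000 Pa, q̄ = 0.0025 kg/kg → 0.0025 × 13000 / 9.8 = 3.32 mm
Layer 540–350 hPa: Δp = 190 hPa = 19000 Pa, q̄ = 0.0037 kg/kg → 0.0037 × 19000 / 9.8 = 7.17 mm
PW = 34.29 + 2.14 + 3.32 + 7.17 = 46.92 ≈ 46.9 mm.

PW ≈ 46.9 mm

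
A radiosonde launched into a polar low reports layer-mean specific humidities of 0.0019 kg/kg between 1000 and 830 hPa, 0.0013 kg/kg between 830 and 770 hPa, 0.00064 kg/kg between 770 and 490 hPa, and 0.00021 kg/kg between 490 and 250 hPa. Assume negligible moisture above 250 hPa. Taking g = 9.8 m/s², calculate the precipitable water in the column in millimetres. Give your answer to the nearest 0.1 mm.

Precipitable water is the column-integrated vapour mass per unit area: PW = (1/g) Σ q̄ Δp, with q in kg/kg and Δp in Pa (1 kg/m² of water = 1 mm).
Layer 1000–830 hPa: Δp = 170 hPa = 17000 Pa, q̄ = 0.0019 kg/kg → 0.0019 × 17000 / 9.8 = 3.30 mm
Layer 830–770 hPa: Δp = 60 hPa = 6000 Pa, q̄ = 0.0013 kg/kg → 0.0013 × 6000 / 9.8 = 0.80 mm
Layer 770–490 hPa: Δp = 280 hPa = 28000 Pa, q̄ = 0.00064 kg/kg → 0.00064 × 28000 / 9.8 = 1.83 mm
Layer 490–250 hPa: Δp = 240 hPa = 24000 Pa, q̄ = 0.00021 kg/kg → 0.00021 × 24000 / 9.8 = 0.51 mm
PW = 3.30 + 0.80 + 1.83 + 0.51 = 6.44 ≈ 6.4 mm.

PW ≈ 6.4 mm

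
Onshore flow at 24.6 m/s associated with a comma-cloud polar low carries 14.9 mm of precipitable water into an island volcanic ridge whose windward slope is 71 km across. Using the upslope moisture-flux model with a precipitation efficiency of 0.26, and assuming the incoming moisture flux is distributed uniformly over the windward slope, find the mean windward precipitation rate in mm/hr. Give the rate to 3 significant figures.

Incoming column moisture flux per unit ridge length: F = V × PW = 24.6 × 14.9 = 366.54 mm·m/s.
Spread over the 71 km slope with efficiency ε = 0.26: R = ε·F/W = 0.26 × 366.54 / 71000 m = 1.342e-03 mm/s.
R = 1.342e-03 × 3600 = 4.83 mm/hr.

R ≈ 4.83 mm/hr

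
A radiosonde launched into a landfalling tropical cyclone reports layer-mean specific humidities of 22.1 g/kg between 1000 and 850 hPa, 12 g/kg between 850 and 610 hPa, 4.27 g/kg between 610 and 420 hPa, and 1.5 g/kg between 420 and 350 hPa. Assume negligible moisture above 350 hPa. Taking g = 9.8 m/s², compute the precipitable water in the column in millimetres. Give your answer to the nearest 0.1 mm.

PW ≈ 72.6 mm

Precipitable water is the column-integrated vapour mass per unit area: PW = (1/g) Σ q̄ Δp, with q in kg/kg and Δp in Pa (1 kg/m² of water = 1 mm).
Layer 1000–850 hPa: Δp = 150 hPa = 15000 Pa, q̄ = 0.0221 kg/kg → 0.0221 × 15000 / 9.8 = 33.83 mm
Layer 850–610 hPa: Δp = 240 hPa = 24000 Pa, q̄ = 0.012 kg/kg → 0.012 × 24000 / 9.8 = 29.39 mm
Layer 610–420 hPa: Δp = 190 hPa = 19000 Pa, q̄ = 0.00427 kg/kg → 0.00427 × 19000 / 9.8 = 8.28 mm
Layer 420–350 hPa: Δp = 70 hPa = 7000 Pa, q̄ = 0.0015 kg/kg → 0.0015 × 7000 / 9.8 = 1.07 mm
PW = 33.83 + 29.39 + 8.28 + 1.07 = 72.57 ≈ 72.6 mm.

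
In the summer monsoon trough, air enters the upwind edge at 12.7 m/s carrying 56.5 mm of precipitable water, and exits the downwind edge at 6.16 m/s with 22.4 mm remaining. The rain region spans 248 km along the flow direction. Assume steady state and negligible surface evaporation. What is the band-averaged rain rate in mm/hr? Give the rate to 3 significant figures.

Column moisture flux per unit crosswind length is F = V × PW.
Inflow: F_in = 12.7 × 56.5 = 717.55 mm·m/s
Outflow: F_out = 6.16 × 22.4 = 137.984 mm·m/s
Steady-state rate R = (F_in − F_out)/L = (717.55 − 137.984) / 248000 m = 2.337e-03 mm/s.
R = 2.337e-03 × 3600 = 8.41 mm/hr.

R ≈ 8.41 mm/hr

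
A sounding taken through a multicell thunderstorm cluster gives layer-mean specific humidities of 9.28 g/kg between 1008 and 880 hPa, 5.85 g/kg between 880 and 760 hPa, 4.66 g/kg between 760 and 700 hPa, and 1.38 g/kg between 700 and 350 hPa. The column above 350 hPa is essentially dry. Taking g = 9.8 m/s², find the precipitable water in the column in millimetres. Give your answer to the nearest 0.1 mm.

PW ≈ 27.1 mm

Precipitable water is the column-integrated vapour mass per unit area: PW = (1/g) Σ q̄ Δp, with q in kg/kg and Δp in Pa (1 kg/m² of water = 1 mm).
Layer 1008–880 hPa: Δp = 128 hPa = 12800 Pa, q̄ = 0.00928 kg/kg → 0.00928 × 12800 / 9.8 = 12.12 mm
Layer 880–760 hPa: Δp = 120 hPa = 12000 Pa, q̄ = 0.00585 kg/kg → 0.00585 × 12000 / 9.8 = 7.16 mm
Layer 760–700 hPa: Δp = 60 hPa = 6000 Pa, q̄ = 0.00466 kg/kg → 0.00466 × 6000 / 9.8 = 2.85 mm
Layer 700–350 hPa: Δp = 350 hPa = 35000 Pa, q̄ = 0.00138 kg/kg → 0.00138 × 35000 / 9.8 = 4.93 mm
PW = 12.12 + 7.16 + 2.85 + 4.93 = 27.06 ≈ 27.1 mm.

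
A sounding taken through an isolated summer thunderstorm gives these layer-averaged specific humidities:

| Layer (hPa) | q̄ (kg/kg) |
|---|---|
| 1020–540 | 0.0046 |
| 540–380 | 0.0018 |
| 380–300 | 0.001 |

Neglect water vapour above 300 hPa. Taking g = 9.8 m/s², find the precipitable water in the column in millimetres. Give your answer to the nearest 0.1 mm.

Precipitable water is the column-integrated vapour mass per unit area: PW = (1/g) Σ q̄ Δp, with q in kg/kg and Δp in Pa (1 kg/m² of water = 1 mm).
Layer 1020–540 hPa: Δp = 480 hPa = 48000 Pa, q̄ = 0.0046 kg/kg → 0.0046 × 48000 / 9.8 = 22.53 mm
Layer 540–380 hPa: Δp = 160 hPa = 16000 Pa, q̄ = 0.0018 kg/kg → 0.0018 × 16000 / 9.8 = 2.94 mm
Layer 380–300 hPa: Δp = 80 hPa = 8000 Pa, q̄ = 0.001 kg/kg → 0.001 × 8000 / 9.8 = 0.82 mm
PW = 22.53 + 2.94 + 0.82 = 26.29 ≈ 26.3 mm.

PW ≈ 26.3 mm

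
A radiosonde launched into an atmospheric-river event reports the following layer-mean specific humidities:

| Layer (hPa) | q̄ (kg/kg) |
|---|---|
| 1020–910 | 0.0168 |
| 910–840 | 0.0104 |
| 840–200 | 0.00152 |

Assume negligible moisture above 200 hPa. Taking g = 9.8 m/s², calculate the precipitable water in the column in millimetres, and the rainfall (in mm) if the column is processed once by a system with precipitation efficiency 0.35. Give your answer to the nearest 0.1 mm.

PW ≈ 36.2 mm; rainfall ≈ 12.7 mm

Precipitable water is the column-integrated vapour mass per unit area: PW = (1/g) Σ q̄ Δp, with q in kg/kg and Δp in Pa (1 kg/m² of water = 1 mm).
Layer 1020–910 hPa: Δp = 110 hPa = 11000 Pa, q̄ = 0.0168 kg/kg → 0.0168 × 11000 / 9.8 = 18.86 mm
Layer 910–840 hPa: Δp = 70 hPa = 7000 Pa, q̄ = 0.0104 kg/kg → 0.0104 × 7000 / 9.8 = 7.43 mm
Layer 840–200 hPa: Δp = 640 hPa = 64000 Pa, q̄ = 0.00152 kg/kg → 0.00152 × 64000 / 9.8 = 9.93 mm
PW = 18.86 + 7.43 + 9.93 = 36.22 ≈ 36.2 mm.
Rainfall = ε × PW = 0.35 × 36.2 = 12.7 mm.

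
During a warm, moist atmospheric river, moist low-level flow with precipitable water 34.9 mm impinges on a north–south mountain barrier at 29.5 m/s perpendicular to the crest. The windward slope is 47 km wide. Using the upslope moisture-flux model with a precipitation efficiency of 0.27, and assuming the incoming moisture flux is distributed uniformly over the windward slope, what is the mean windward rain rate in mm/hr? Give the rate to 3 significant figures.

R ≈ 21.3 mm/hr

Incoming column moisture flux per unit ridge length: F = V × PW = 29.5 × 34.9 = 1029.55 mm·m/s.
Spread over the 47 km slope with efficiency ε = 0.27: R = ε·F/W = 0.27 × 1029.55 / 47000 m = 5.914e-03 mm/s.
R = 5.914e-03 × 3600 = 21.3 mm/hr.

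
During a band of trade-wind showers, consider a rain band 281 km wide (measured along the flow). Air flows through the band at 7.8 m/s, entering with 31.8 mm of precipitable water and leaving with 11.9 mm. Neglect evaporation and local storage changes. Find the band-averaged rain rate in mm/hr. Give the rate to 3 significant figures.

R ≈ 1.99 mm/hr

Column moisture flux per unit crosswind length is F = V × PW.
Inflow: F_in = 7.8 × 31.8 = 248.04 mm·m/s
Outflow: F_out = 7.8 × 11.9 = 92.82 mm·m/s
Steady-state rate R = (F_in − F_out)/L = (248.04 − 92.82) / 281000 m = 5.524e-04 mm/s.
R = 5.524e-04 × 3600 = 1.99 mm/hr.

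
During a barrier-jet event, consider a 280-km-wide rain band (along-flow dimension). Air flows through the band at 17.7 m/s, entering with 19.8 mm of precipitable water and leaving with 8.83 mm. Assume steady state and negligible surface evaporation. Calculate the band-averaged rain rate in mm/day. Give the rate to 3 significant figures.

Column moisture flux per unit crosswind length is F = V × PW.
Inflow: F_in = 17.7 × 19.8 = 350.46 mm·m/s
Outflow: F_out = 17.7 × 8.83 = 156.291 mm·m/s
Steady-state rate R = (F_in − F_out)/L = (350.46 − 156.291) / 280000 m = 6.935e-04 mm/s.
R = 6.935e-04 × 3600 × 24 = 59.9 mm/day.

R ≈ 59.9 mm/day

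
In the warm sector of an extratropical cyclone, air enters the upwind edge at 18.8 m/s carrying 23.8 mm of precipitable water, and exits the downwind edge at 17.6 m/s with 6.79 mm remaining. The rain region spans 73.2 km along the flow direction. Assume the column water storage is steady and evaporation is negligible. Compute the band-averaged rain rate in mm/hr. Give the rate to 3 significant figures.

Column moisture flux per unit crosswind length is F = V × PW.
Inflow: F_in = 18.8 × 23.8 = 447.44 mm·m/s
Outflow: F_out = 17.6 × 6.79 = 119.504 mm·m/s
Steady-state rate R = (F_in − F_out)/L = (447.44 − 119.504) / 73200 m = 4.480e-03 mm/s.
R = 4.480e-03 × 3600 = 16.1 mm/hr.

R ≈ 16.1 mm/hr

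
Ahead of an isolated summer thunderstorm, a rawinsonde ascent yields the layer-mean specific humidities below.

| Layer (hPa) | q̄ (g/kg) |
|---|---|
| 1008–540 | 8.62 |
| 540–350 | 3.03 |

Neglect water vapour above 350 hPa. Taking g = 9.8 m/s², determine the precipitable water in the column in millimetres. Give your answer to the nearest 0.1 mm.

PW ≈ 47.0 mm

Precipitable water is the column-integrated vapour mass per unit area: PW = (1/g) Σ q̄ Δp, with q in kg/kg and Δp in Pa (1 kg/m² of water = 1 mm).
Layer 1008–540 hPa: Δp = 468 hPa = 46800 Pa, q̄ = 0.00862 kg/kg → 0.00862 × 46800 / 9.8 = 41.16 mm
Layer 540–350 hPa: Δp = 190 hPa = 19000 Pa, q̄ = 0.00303 kg/kg → 0.00303 × 19000 / 9.8 = 5.87 mm
PW = 41.16 + 5.87 = 47.03 ≈ 47.0 mm.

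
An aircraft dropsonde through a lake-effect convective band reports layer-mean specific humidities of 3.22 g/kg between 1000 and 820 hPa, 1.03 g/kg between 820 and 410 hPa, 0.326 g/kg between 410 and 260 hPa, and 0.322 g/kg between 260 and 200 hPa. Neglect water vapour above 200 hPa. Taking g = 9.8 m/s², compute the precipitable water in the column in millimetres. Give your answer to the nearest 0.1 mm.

Precipitable water is the column-integrated vapour mass per unit area: PW = (1/g) Σ q̄ Δp, with q in kg/kg and Δp in Pa (1 kg/m² of water = 1 mm).
Layer 1000–820 hPa: Δp = 180 hPa = 18000 Pa, q̄ = 0.00322 kg/kg → 0.00322 × 18000 / 9.8 = 5.91 mm
Layer 820–410 hPa: Δp = 410 hPa = 41000 Pa, q̄ = 0.00103 kg/kg → 0.00103 × 41000 / 9.8 = 4.31 mm
Layer 410–260 hPa: Δp = 150 hPa = 15000 Pa, q̄ = 0.000326 kg/kg → 0.000326 × 15000 / 9.8 = 0.50 mm
Layer 260–200 hPa: Δp = 60 hPa = 6000 Pa, q̄ = 0.000322 kg/kg → 0.000322 × 6000 / 9.8 = 0.20 mm
PW = 5.91 + 4.31 + 0.50 + 0.20 = 10.92 ≈ 10.9 mm.

PW ≈ 10.9 mm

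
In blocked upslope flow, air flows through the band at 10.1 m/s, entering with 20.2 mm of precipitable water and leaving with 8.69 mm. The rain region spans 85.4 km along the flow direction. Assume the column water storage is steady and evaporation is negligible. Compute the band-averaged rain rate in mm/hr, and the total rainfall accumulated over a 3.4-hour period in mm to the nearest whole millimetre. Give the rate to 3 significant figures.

R ≈ 4.90 mm/hr; total ≈ 17 mm

Column moisture flux per unit crosswind length is F = V × PW.
Inflow: F_in = 10.1 × 20.2 = 204.02 mm·m/s
Outflow: F_out = 10.1 × 8.69 = 87.769 mm·m/s
Steady-state rate R = (F_in − F_out)/L = (204.02 − 87.769) / 85400 m = 1.361e-03 mm/s.
R = 1.361e-03 × 3600 = 4.90 mm/hr.
Over 3.4 h: total = 4.90 × 3.4 = 16.66 ≈ 17 mm.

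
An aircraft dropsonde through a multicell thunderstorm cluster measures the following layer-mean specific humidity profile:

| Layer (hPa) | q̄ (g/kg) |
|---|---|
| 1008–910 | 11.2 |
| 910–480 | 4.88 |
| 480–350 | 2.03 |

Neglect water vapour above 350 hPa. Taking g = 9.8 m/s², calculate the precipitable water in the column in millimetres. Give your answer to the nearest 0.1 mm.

PW ≈ 35.3 mm

Precipitable water is the column-integrated vapour mass per unit area: PW = (1/g) Σ q̄ Δp, with q in kg/kg and Δp in Pa (1 kg/m² of water = 1 mm).
Layer 1008–910 hPa: Δp = 98 hPa = 9800 Pa, q̄ = 0.0112 kg/kg → 0.0112 × 9800 / 9.8 = 11.20 mm
Layer 910–480 hPa: Δp = 430 hPa = 43000 Pa, q̄ = 0.00488 kg/kg → 0.00488 × 43000 / 9.8 = 21.41 mm
Layer 480–350 hPa: Δp = 130 hPa = 13000 Pa, q̄ = 0.00203 kg/kg → 0.00203 × 13000 / 9.8 = 2.69 mm
PW = 11.20 + 21.41 + 2.69 = 35.30 ≈ 35.3 mm.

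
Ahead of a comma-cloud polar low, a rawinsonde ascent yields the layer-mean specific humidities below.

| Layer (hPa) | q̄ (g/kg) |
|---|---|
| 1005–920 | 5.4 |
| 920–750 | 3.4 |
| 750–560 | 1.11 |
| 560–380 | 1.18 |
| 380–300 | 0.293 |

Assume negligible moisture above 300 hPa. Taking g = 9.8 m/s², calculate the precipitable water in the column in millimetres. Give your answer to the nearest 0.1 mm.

PW ≈ 15.1 mm

Precipitable water is the column-integrated vapour mass per unit area: PW = (1/g) Σ q̄ Δp, with q in kg/kg and Δp in Pa (1 kg/m² of water = 1 mm).
Layer 1005–920 hPa: Δp = 85 hPa = 8500 Pa, q̄ = 0.0054 kg/kg → 0.0054 × 8500 / 9.8 = 4.68 mm
Layer 920–750 hPa: Δp = 170 hPa = 17000 Pa, q̄ = 0.0034 kg/kg → 0.0034 × 17000 / 9.8 = 5.90 mm
Layer 750–560 hPa: Δp = 190 hPa = 19000 Pa, q̄ = 0.00111 kg/kg → 0.00111 × 19000 / 9.8 = 2.15 mm
Layer 560–380 hPa: Δp = 180 hPa = 18000 Pa, q̄ = 0.00118 kg/kg → 0.00118 × 18000 / 9.8 = 2.17 mm
Layer 380–300 hPa: Δp = 80 hPa = 8000 Pa, q̄ = 0.000293 kg/kg → 0.000293 × 8000 / 9.8 = 0.24 mm
PW = 4.68 + 5.90 + 2.15 + 2.17 + 0.24 = 15.14 ≈ 15.1 mm.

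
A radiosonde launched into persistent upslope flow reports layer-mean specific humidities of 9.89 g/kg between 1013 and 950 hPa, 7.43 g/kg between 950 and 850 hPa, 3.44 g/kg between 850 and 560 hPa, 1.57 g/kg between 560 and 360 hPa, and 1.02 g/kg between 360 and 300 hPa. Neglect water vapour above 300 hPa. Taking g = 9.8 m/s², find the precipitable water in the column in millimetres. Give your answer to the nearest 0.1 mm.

Precipitable water is the column-integrated vapour mass per unit area: PW = (1/g) Σ q̄ Δp, with q in kg/kg and Δp in Pa (1 kg/m² of water = 1 mm).
Layer 1013–950 hPa: Δp = 63 hPa = 6300 Pa, q̄ = 0.00989 kg/kg → 0.00989 × 6300 / 9.8 = 6.36 mm
Layer 950–850 hPa: Δp = 100 hPa = 10000 Pa, q̄ = 0.00743 kg/kg → 0.00743 × 10000 / 9.8 = 7.58 mm
Layer 850–560 hPa: Δp = 290 hPa = 29000 Pa, q̄ = 0.00344 kg/kg → 0.00344 × 29000 / 9.8 = 10.18 mm
Layer 560–360 hPa: Δp = 200 hPa = 20000 Pa, q̄ = 0.00157 kg/kg → 0.00157 × 20000 / 9.8 = 3.20 mm
Layer 360–300 hPa: Δp = 60 hPa = 6000 Pa, q̄ = 0.00102 kg/kg → 0.00102 × 6000 / 9.8 = 0.62 mm
PW = 6.36 + 7.58 + 10.18 + 3.20 + 0.62 = 27.94 ≈ 27.9 mm.

PW ≈ 27.9 mm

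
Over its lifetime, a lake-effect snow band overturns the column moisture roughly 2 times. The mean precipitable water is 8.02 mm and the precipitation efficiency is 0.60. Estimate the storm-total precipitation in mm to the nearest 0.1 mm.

Each cycle deposits ε × PW = 0.60 × 8.02 = 4.812 mm.
Over 2 cycles: 2 × 4.812 = 9.6 mm.

precipitation ≈ 9.6 mm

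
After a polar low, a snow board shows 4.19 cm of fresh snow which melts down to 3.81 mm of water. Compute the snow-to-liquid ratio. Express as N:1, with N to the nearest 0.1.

ratio ≈ 11.0

Ratio = snow depth / SWE = 41.9 mm / 3.81 mm = 11.0, i.e. 11.0:1.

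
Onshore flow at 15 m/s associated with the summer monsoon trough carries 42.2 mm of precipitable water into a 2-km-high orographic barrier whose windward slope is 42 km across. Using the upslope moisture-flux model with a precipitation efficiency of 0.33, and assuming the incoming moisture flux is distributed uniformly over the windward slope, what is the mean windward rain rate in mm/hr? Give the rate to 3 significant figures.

R ≈ 17.9 mm/hr

Incoming column moisture flux per unit ridge length: F = V × PW = 15 × 42.2 = 633 mm·m/s.
Spread over the 42 km slope with efficiency ε = 0.33: R = ε·F/W = 0.33 × 633 / 42000 m = 4.974e-03 mm/s.
R = 4.974e-03 × 3600 = 17.9 mm/hr.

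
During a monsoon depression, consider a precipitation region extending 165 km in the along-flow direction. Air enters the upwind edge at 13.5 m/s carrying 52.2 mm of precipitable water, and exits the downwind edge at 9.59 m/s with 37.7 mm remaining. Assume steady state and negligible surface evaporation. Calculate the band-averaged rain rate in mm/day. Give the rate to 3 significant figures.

R ≈ 180 mm/day

Column moisture flux per unit crosswind length is F = V × PW.
Inflow: F_in = 13.5 × 52.2 = 704.7 mm·m/s
Outflow: F_out = 9.59 × 37.7 = 361.543 mm·m/s
Steady-state rate R = (F_in − F_out)/L = (704.7 − 361.543) / 165000 m = 2.080e-03 mm/s.
R = 2.080e-03 × 3600 × 24 = 180 mm/day.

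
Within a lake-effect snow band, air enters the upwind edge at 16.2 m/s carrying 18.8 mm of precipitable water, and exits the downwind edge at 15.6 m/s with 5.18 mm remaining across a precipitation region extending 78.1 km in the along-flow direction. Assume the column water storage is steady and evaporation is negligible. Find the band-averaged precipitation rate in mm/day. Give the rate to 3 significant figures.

Column moisture flux per unit crosswind length is F = V × PW.
Inflow: F_in = 16.2 × 18.8 = 304.56 mm·m/s
Outflow: F_out = 15.6 × 5.18 = 80.808 mm·m/s
Steady-state rate R = (F_in − F_out)/L = (304.56 − 80.808) / 78100 m = 2.865e-03 mm/s.
R = 2.865e-03 × 3600 × 24 = 248 mm/day.

R ≈ 248 mm/day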